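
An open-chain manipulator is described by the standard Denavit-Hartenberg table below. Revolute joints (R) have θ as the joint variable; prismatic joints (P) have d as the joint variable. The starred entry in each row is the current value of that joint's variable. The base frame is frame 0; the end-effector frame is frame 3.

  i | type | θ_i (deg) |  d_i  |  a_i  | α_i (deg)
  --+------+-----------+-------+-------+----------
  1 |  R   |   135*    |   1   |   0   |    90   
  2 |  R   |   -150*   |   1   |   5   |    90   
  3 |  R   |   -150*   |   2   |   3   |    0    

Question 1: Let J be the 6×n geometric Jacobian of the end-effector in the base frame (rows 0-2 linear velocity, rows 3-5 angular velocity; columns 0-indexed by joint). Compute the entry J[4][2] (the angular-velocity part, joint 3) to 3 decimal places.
-0.354

axis z_2 = (0.3536,-0.3536,0.8660); lever o_n−o_2 = (-1.9445,-0.1768,3.0311)
cross product → J_v[:, 2] = (-0.9186,-2.7557,-0.7500)
J_ω[:, 2] = z_2
entry J[4][2] = -0.3536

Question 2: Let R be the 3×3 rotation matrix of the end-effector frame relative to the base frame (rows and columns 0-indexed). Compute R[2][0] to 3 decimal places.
0.433

End-effector x-axis (col 0 of R) = (-0.8839,0.1768,0.4330)
R[2][0] = 0.4330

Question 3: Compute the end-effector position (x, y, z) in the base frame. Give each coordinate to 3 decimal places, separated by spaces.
after link 1: o_1 = (0.0000, 0.0000, 1.0000)
after link 2: o_2 = (3.7690, -2.3548, -1.5000)
after link 3: o_3 = (1.8244, -2.5315, 1.5311)

1.824 -2.532 1.531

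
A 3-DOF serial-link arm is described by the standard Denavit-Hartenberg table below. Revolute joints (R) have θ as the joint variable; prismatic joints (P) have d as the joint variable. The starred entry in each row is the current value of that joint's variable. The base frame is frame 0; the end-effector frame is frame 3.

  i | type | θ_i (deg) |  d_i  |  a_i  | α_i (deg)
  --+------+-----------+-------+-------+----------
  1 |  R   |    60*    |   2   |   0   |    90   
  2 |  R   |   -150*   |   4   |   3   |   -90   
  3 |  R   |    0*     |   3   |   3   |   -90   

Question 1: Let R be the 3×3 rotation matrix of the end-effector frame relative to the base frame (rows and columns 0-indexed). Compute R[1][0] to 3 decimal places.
-0.750

End-effector x-axis (col 0 of R) = (-0.4330,-0.7500,-0.5000)
R[1][0] = -0.7500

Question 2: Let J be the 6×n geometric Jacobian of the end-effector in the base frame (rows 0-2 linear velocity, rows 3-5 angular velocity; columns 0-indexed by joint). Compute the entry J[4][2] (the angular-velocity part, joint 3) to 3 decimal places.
0.433

axis z_2 = (0.2500,0.4330,-0.8660); lever o_n−o_2 = (-0.5490,-0.9510,-4.0981)
cross product → J_v[:, 2] = (-2.5981,1.5000,-0.0000)
J_ω[:, 2] = z_2
entry J[4][2] = 0.4330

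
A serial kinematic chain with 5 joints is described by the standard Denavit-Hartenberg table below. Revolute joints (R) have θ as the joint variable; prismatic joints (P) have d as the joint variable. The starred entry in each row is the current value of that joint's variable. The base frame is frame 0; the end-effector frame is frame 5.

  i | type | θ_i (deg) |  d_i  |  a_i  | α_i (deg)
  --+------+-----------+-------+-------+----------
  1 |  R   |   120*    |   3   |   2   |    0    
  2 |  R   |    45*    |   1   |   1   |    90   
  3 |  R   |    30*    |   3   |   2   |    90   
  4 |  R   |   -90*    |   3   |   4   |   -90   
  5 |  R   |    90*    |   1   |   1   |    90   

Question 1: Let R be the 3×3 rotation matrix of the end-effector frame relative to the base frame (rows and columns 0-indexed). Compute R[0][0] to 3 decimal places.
End-effector x-axis (col 0 of R) = (0.4830,-0.1294,0.8660)
R[0][0] = 0.4830

0.483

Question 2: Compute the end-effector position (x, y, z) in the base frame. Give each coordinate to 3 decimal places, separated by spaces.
after link 1: o_1 = (-1.0000, 1.7321, 3.0000)
after link 2: o_2 = (-1.9659, 1.9909, 4.0000)
after link 3: o_3 = (-2.8625, 5.3369, 5.0000)
after link 4: o_4 = (-5.3467, 1.8615, 2.4019)
after link 5: o_5 = (-5.7002, 1.9562, 3.7679)

-5.700 1.956 3.768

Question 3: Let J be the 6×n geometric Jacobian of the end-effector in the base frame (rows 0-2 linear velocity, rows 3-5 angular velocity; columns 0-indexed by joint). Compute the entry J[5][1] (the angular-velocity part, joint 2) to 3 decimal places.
1.000

axis z_1 = (0.0000,0.0000,1.0000); lever o_n−o_1 = (-4.7002,0.2241,0.7679)
cross product → J_v[:, 1] = (-0.2241,-4.7002,0.0000)
J_ω[:, 1] = z_1
entry J[5][1] = 1.0000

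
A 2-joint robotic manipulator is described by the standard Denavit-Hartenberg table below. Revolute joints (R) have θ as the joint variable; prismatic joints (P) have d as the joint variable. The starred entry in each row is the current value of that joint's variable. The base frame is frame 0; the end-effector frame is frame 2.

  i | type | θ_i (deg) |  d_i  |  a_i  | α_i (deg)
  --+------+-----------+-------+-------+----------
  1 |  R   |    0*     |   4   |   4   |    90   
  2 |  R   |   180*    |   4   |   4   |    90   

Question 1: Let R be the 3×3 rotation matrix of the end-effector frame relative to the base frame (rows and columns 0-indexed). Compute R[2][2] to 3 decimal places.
End-effector z-axis (col 2 of R) = (0.0000,0.0000,1.0000)
R[2][2] = 1.0000

1.000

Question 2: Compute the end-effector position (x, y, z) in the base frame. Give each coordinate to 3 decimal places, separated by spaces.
0.000 -4.000 4.000

after link 1: o_1 = (4.0000, 0.0000, 4.0000)
after link 2: o_2 = (0.0000, -4.0000, 4.0000)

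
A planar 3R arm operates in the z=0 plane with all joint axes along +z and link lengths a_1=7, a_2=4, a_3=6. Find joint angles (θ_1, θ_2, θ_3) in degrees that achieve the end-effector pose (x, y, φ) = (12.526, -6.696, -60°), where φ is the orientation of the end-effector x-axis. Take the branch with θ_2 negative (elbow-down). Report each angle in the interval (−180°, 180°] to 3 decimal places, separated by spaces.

12.106 -60.007 -12.099

wrist centre = target − a_3·(cos φ, sin φ) = (9.5260, -1.4998)
cos θ_2 = (92.9942−7²−4²)/(2·7·4) = 0.4999; θ_2 = -60.0068° (elbow-down)
β = atan2(-1.4998,9.5260) = -8.9476°; ψ = atan2(-3.4643,8.9996) = -21.0539°
θ_1 = β − ψ = 12.1063°
θ_3 = φ − θ_1 − θ_2 = -12.0995° (wrapped to (-180°,180°])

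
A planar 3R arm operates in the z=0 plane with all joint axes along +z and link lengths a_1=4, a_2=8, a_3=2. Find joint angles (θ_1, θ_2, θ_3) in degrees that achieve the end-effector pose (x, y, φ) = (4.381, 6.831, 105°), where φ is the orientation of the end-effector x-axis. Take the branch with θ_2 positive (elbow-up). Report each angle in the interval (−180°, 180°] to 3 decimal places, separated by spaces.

-44.999 120.002 29.997

wrist centre = target − a_3·(cos φ, sin φ) = (4.8986, 4.8991)
cos θ_2 = (47.9983−4²−8²)/(2·4·8) = -0.5000; θ_2 = 120.0017° (elbow-up)
β = atan2(4.8991,4.8986) = 45.0030°; ψ = atan2(6.9281,-0.0002) = 90.0017°
θ_1 = β − ψ = -44.9988°
θ_3 = φ − θ_1 − θ_2 = 29.9970° (wrapped to (-180°,180°])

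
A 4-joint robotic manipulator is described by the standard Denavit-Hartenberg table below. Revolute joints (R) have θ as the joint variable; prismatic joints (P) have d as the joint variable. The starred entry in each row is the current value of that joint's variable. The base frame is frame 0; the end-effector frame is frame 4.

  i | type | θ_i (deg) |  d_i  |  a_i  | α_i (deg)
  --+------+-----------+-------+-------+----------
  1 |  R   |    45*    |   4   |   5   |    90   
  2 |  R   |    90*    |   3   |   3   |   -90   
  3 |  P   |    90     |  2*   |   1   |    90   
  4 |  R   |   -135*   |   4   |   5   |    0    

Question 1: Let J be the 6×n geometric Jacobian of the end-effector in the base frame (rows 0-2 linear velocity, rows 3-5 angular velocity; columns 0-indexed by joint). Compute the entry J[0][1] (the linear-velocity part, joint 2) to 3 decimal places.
axis z_1 = (0.7071,-0.7071,0.0000); lever o_n−o_1 = (5.0000,-2.8284,7.0000)
cross product → J_v[:, 1] = (-4.9497,-4.9497,1.5355)
J_ω[:, 1] = z_1
entry J[0][1] = -4.9497

-4.950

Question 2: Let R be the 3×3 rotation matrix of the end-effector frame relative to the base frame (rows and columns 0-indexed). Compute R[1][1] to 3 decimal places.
End-effector y-axis (col 1 of R) = (0.0000,1.0000,0.0000)
R[1][1] = 1.0000

1.000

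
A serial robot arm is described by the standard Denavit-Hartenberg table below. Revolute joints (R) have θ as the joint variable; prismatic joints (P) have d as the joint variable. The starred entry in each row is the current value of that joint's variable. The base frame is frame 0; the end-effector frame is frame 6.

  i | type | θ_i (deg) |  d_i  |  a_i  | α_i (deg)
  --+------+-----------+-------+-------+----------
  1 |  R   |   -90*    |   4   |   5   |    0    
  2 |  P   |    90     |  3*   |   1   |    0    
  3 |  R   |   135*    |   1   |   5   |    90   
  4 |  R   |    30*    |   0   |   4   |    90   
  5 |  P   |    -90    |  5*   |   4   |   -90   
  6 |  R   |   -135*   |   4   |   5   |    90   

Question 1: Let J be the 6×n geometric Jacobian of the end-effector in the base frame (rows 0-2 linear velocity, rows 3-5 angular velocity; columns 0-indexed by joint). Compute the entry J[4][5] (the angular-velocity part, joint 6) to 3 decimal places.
0.612

axis z_5 = (-0.6124,0.6124,0.5000); lever o_n−o_5 = (-1.1995,6.1995,-1.0619)
cross product → J_v[:, 5] = (-3.7500,-1.2500,-3.0619)
J_ω[:, 5] = z_5
entry J[4][5] = 0.6124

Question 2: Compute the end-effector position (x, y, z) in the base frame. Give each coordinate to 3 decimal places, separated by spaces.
after link 1: o_1 = (0.0000, -5.0000, 4.0000)
after link 2: o_2 = (1.0000, -5.0000, 7.0000)
after link 3: o_3 = (-2.5355, -1.4645, 8.0000)
after link 4: o_4 = (-4.9850, 0.9850, 10.0000)
after link 5: o_5 = (-9.5812, -0.0756, 5.6699)
after link 6: o_6 = (-10.7807, 6.1239, 4.6080)

-10.781 6.124 4.608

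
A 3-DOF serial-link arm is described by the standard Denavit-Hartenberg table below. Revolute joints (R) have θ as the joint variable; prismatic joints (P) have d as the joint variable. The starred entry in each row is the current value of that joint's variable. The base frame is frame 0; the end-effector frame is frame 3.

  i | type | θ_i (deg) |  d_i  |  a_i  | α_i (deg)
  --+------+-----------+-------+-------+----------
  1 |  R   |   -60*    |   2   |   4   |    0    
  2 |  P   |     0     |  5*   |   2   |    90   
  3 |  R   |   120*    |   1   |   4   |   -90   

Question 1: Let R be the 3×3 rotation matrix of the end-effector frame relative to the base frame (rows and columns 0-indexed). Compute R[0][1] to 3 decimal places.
End-effector y-axis (col 1 of R) = (0.8660,0.5000,-0.0000)
R[0][1] = 0.8660

0.866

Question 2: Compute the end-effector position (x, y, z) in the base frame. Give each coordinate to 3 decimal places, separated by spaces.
1.134 -3.964 10.464

after link 1: o_1 = (2.0000, -3.4641, 2.0000)
after link 2: o_2 = (3.0000, -5.1962, 7.0000)
after link 3: o_3 = (1.1340, -3.9641, 10.4641)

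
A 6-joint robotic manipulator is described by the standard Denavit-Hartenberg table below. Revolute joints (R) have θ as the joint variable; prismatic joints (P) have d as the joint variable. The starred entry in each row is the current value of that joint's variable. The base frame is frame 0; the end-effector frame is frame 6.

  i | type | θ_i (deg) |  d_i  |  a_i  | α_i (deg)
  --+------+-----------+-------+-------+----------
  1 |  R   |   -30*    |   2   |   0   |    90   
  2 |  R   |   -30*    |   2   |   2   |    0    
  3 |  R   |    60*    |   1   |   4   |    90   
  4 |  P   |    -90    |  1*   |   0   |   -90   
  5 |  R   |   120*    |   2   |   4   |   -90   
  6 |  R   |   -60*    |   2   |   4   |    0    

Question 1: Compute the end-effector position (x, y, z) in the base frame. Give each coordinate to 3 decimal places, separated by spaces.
after link 1: o_1 = (0.0000, 0.0000, 2.0000)
after link 2: o_2 = (0.5000, -2.5981, 1.0000)
after link 3: o_3 = (3.0000, -5.1962, 3.0000)
after link 4: o_4 = (3.4330, -5.4462, 2.1340)
after link 5: o_5 = (2.4330, -7.1782, 6.1340)
after link 6: o_6 = (3.3481, -10.8612, 8.5000)

3.348 -10.861 8.500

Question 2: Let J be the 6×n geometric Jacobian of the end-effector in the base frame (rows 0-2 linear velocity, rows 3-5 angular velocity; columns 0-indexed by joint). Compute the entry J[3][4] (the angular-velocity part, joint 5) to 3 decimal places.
axis z_4 = (0.7500,-0.4330,0.5000); lever o_n−o_4 = (-0.0849,-5.4151,6.3660)
cross product → J_v[:, 4] = (-0.0490,-4.8170,-4.0981)
J_ω[:, 4] = z_4
entry J[3][4] = 0.7500

0.750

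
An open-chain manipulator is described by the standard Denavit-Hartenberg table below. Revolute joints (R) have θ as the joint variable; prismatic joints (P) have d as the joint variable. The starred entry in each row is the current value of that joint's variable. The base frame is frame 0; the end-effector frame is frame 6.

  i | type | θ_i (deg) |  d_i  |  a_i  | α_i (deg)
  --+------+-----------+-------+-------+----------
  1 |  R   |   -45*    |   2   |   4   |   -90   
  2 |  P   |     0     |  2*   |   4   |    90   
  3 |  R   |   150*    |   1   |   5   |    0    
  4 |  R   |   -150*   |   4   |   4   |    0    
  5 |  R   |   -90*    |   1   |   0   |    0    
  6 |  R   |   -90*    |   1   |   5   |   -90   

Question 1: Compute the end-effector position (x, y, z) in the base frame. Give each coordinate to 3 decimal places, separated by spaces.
5.070 1.294 9.000

after link 1: o_1 = (2.8284, -2.8284, 2.0000)
after link 2: o_2 = (7.0711, -4.2426, 2.0000)
after link 3: o_3 = (5.7770, 0.5870, 3.0000)
after link 4: o_4 = (8.6054, -2.2414, 7.0000)
after link 5: o_5 = (8.6054, -2.2414, 8.0000)
after link 6: o_6 = (5.0699, 1.2941, 9.0000)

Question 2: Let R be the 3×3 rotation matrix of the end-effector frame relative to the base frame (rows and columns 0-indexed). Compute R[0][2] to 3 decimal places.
-0.707

End-effector z-axis (col 2 of R) = (-0.7071,-0.7071,0.0000)
R[0][2] = -0.7071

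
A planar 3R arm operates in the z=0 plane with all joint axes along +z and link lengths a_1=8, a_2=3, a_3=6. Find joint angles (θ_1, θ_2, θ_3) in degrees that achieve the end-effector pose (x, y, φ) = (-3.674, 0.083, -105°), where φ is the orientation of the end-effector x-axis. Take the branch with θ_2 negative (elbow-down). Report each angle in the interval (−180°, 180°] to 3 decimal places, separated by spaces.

129.681 -135.004 -99.677

wrist centre = target − a_3·(cos φ, sin φ) = (-2.1211, 5.8786)
cos θ_2 = (39.0564−8²−3²)/(2·8·3) = -0.7072; θ_2 = -135.0042° (elbow-down)
β = atan2(5.8786,-2.1211) = 109.8403°; ψ = atan2(-2.1212,5.8785) = -19.8411°
θ_1 = β − ψ = 129.6815°
θ_3 = φ − θ_1 − θ_2 = -99.6773° (wrapped to (-180°,180°])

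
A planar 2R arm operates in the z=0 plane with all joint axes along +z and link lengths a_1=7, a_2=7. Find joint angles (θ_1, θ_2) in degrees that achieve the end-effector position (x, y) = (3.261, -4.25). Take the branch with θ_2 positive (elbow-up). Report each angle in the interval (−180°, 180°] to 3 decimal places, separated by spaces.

cos θ_2 = (28.6966−7²−7²)/(2·7·7) = -0.7072; θ_2 = 135.0057° (elbow-up)
β = atan2(-4.2500,3.2610) = -52.5012°; ψ = atan2(4.9493,2.0498) = 67.5029°
θ_1 = β − ψ = -120.0040°

-120.004 135.006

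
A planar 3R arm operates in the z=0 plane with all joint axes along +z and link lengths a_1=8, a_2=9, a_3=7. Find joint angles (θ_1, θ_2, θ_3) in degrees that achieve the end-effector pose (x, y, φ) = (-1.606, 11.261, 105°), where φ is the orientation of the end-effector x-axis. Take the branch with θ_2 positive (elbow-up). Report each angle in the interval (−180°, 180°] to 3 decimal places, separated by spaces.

-0.003 150.003 -45.000

wrist centre = target − a_3·(cos φ, sin φ) = (0.2057, 4.4995)
cos θ_2 = (20.2880−8²−9²)/(2·8·9) = -0.8661; θ_2 = 150.0035° (elbow-up)
β = atan2(4.4995,0.2057) = 87.3821°; ψ = atan2(4.4995,0.2055) = 87.3850°
θ_1 = β − ψ = -0.0030°
θ_3 = φ − θ_1 − θ_2 = -45.0005° (wrapped to (-180°,180°])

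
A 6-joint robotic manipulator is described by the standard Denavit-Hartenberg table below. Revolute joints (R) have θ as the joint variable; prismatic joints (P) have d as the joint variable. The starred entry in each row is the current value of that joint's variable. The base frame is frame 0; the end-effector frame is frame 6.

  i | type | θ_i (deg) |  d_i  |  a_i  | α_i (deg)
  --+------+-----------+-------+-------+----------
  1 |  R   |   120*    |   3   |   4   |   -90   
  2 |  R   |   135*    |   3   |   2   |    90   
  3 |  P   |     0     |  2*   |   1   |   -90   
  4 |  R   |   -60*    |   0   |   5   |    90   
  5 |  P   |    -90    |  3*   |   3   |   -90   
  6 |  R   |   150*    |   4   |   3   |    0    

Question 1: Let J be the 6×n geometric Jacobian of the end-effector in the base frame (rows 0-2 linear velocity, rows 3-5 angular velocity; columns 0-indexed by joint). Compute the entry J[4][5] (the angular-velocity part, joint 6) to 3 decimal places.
0.224

axis z_5 = (-0.1294,0.2241,-0.9659); lever o_n−o_5 = (-2.0432,-1.6572,-4.2519)
cross product → J_v[:, 5] = (-2.5538,1.4233,0.6724)
J_ω[:, 5] = z_5
entry J[4][5] = 0.2241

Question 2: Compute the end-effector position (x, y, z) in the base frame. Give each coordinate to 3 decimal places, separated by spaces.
-5.786 4.825 -8.841

after link 1: o_1 = (-2.0000, 3.4641, 3.0000)
after link 2: o_2 = (-3.8910, 0.7394, 1.5858)
after link 3: o_3 = (-4.2445, 1.3517, -0.5355)
after link 4: o_4 = (-4.8916, 2.4724, -5.3652)
after link 5: o_5 = (-3.7424, 6.4820, -4.5887)
after link 6: o_6 = (-5.7856, 4.8248, -8.8406)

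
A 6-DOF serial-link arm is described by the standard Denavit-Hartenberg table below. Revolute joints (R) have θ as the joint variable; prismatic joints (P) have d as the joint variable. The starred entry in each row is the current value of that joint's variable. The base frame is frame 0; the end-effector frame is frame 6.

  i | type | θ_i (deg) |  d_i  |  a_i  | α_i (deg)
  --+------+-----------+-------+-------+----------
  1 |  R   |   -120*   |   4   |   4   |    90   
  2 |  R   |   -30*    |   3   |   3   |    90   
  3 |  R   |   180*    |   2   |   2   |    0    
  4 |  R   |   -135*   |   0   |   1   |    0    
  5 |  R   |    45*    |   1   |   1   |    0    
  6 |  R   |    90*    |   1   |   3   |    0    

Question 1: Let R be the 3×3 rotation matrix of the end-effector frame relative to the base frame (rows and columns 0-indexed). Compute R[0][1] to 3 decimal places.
0.866

End-effector y-axis (col 1 of R) = (0.8660,-0.5000,-0.0000)
R[0][1] = 0.8660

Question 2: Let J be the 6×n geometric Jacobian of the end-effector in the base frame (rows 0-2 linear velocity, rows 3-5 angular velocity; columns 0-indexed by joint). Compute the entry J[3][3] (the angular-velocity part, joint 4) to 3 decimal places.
axis z_3 = (0.2500,0.4330,-0.8660); lever o_n−o_3 = (0.0145,3.4392,-0.5856)
cross product → J_v[:, 3] = (2.7249,0.1339,0.8536)
J_ω[:, 3] = z_3
entry J[3][3] = 0.2500

0.250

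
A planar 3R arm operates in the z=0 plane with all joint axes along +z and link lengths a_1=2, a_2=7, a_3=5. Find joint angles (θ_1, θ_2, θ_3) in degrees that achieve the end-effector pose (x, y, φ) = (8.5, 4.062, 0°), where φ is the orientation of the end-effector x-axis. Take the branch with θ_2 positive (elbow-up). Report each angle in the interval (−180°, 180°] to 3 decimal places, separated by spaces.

wrist centre = target − a_3·(cos φ, sin φ) = (3.5000, 4.0620)
cos θ_2 = (28.7498−2²−7²)/(2·2·7) = -0.8661; θ_2 = 150.0059° (elbow-up)
β = atan2(4.0620,3.5000) = 49.2503°; ψ = atan2(3.4994,-4.0625) = 139.2592°
θ_1 = β − ψ = -90.0088°
θ_3 = φ − θ_1 − θ_2 = -59.9971° (wrapped to (-180°,180°])

-90.009 150.006 -59.997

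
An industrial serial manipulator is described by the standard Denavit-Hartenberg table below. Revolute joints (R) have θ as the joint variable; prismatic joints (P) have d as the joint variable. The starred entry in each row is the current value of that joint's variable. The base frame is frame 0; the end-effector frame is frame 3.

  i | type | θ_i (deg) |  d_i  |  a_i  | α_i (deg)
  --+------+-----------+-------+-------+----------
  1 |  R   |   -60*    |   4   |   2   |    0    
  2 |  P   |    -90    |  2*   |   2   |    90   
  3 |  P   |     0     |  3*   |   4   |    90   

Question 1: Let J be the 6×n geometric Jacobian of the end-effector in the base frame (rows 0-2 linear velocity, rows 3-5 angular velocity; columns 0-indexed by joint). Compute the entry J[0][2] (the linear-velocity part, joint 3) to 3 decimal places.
prismatic axis z_2 = (-0.5000,0.8660,0.0000)
J_v[:, 2] = z_2; J_ω[:, 2] = (0,0,0)
entry J[0][2] = -0.5000

-0.500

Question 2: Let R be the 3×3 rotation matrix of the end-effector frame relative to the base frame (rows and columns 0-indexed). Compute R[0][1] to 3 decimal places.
-0.500

End-effector y-axis (col 1 of R) = (-0.5000,0.8660,0.0000)
R[0][1] = -0.5000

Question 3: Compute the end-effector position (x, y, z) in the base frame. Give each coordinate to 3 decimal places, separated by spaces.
after link 1: o_1 = (1.0000, -1.7321, 4.0000)
after link 2: o_2 = (-0.7321, -2.7321, 6.0000)
after link 3: o_3 = (-5.6962, -2.1340, 6.0000)

-5.696 -2.134 6.000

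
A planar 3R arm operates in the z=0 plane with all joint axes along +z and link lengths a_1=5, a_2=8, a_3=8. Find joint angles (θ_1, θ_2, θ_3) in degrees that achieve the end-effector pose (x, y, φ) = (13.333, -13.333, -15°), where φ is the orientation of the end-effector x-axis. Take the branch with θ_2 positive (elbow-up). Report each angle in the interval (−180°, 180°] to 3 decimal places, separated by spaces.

wrist centre = target − a_3·(cos φ, sin φ) = (5.6056, -11.2624)
cos θ_2 = (158.2654−5²−8²)/(2·5·8) = 0.8658; θ_2 = 30.0238° (elbow-up)
β = atan2(-11.2624,5.6056) = -63.5394°; ψ = atan2(4.0029,11.9265) = 18.5532°
θ_1 = β − ψ = -82.0925°
θ_3 = φ − θ_1 − θ_2 = 37.0687° (wrapped to (-180°,180°])

-82.093 30.024 37.069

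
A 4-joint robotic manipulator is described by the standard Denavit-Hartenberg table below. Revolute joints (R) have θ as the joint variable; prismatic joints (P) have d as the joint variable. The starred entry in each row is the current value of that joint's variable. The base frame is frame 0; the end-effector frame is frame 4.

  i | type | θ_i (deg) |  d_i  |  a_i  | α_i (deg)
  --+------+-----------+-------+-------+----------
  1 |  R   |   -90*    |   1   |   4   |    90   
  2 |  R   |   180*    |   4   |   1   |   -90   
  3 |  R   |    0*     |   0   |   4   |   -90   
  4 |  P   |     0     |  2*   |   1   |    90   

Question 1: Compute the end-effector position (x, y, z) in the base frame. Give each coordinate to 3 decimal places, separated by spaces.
after link 1: o_1 = (0.0000, -4.0000, 1.0000)
after link 2: o_2 = (-4.0000, -3.0000, 1.0000)
after link 3: o_3 = (-4.0000, 1.0000, 1.0000)
after link 4: o_4 = (-2.0000, 2.0000, 1.0000)

-2.000 2.000 1.000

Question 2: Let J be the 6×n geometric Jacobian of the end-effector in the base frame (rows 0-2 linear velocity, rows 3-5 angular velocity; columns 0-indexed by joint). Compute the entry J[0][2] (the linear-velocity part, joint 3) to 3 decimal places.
axis z_2 = (-0.0000,0.0000,-1.0000); lever o_n−o_2 = (2.0000,5.0000,0.0000)
cross product → J_v[:, 2] = (5.0000,-2.0000,-0.0000)
J_ω[:, 2] = z_2
entry J[0][2] = 5.0000

5.000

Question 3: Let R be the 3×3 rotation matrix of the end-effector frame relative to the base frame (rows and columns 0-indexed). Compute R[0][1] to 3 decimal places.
1.000

End-effector y-axis (col 1 of R) = (1.0000,0.0000,-0.0000)
R[0][1] = 1.0000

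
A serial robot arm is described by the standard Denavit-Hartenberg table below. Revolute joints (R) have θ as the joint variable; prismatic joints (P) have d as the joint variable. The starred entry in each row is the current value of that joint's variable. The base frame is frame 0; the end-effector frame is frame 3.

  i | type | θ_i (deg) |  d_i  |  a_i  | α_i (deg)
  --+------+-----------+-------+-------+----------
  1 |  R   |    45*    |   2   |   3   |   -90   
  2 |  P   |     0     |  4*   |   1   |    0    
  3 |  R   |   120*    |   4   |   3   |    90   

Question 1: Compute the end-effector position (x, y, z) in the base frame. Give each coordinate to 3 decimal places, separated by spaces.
-3.889 7.425 -0.598

after link 1: o_1 = (2.1213, 2.1213, 2.0000)
after link 2: o_2 = (0.0000, 5.6569, 2.0000)
after link 3: o_3 = (-3.8891, 7.4246, -0.5981)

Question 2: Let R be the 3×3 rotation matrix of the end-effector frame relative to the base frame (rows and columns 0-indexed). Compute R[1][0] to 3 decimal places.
-0.354

End-effector x-axis (col 0 of R) = (-0.3536,-0.3536,-0.8660)
R[1][0] = -0.3536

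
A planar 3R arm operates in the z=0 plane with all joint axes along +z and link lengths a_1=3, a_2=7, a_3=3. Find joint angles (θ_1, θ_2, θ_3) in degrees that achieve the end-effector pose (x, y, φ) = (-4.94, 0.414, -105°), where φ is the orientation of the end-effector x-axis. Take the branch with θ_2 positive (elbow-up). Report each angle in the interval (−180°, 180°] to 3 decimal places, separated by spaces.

wrist centre = target − a_3·(cos φ, sin φ) = (-4.1635, 3.3118)
cos θ_2 = (28.3030−3²−7²)/(2·3·7) = -0.7071; θ_2 = 134.9972° (elbow-up)
β = atan2(3.3118,-4.1635) = 141.5005°; ψ = atan2(4.9500,-1.9495) = 111.4965°
θ_1 = β − ψ = 30.0039°
θ_3 = φ − θ_1 − θ_2 = 89.9989° (wrapped to (-180°,180°])

30.004 134.997 89.999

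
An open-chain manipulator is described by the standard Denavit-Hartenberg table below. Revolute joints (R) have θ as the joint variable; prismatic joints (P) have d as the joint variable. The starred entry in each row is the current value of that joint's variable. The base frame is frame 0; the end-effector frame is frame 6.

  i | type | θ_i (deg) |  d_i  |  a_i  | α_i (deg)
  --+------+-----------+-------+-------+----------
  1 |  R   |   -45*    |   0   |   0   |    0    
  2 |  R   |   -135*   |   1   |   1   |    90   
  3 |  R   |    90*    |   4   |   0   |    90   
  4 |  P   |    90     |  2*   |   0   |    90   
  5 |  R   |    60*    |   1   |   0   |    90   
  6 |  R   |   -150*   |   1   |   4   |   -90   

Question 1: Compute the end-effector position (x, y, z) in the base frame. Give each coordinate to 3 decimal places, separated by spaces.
after link 1: o_1 = (0.0000, 0.0000, 0.0000)
after link 2: o_2 = (-1.0000, -0.0000, 1.0000)
after link 3: o_3 = (-1.0000, 4.0000, 1.0000)
after link 4: o_4 = (-3.0000, 4.0000, 1.0000)
after link 5: o_5 = (-3.0000, 4.0000, 2.0000)
after link 6: o_6 = (0.5000, 3.1340, 0.0000)

0.500 3.134 0.000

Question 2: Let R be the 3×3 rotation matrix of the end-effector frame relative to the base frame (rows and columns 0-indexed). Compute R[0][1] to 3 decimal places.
-0.500

End-effector y-axis (col 1 of R) = (-0.5000,-0.8660,-0.0000)
R[0][1] = -0.5000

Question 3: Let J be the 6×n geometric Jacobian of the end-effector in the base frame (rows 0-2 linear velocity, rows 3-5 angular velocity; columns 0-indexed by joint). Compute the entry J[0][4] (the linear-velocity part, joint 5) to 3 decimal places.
axis z_4 = (-0.0000,-0.0000,1.0000); lever o_n−o_4 = (3.5000,-0.8660,-1.0000)
cross product → J_v[:, 4] = (0.8660,3.5000,0.0000)
J_ω[:, 4] = z_4
entry J[0][4] = 0.8660

0.866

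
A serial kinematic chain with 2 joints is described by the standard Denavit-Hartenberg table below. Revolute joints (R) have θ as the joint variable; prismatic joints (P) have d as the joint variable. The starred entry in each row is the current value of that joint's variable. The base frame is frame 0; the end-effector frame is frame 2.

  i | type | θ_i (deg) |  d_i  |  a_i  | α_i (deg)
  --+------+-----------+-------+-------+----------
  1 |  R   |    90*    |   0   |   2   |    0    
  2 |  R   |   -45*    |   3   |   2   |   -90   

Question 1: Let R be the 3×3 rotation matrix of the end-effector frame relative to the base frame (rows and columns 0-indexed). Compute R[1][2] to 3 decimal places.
End-effector z-axis (col 2 of R) = (-0.7071,0.7071,0.0000)
R[1][2] = 0.7071

0.707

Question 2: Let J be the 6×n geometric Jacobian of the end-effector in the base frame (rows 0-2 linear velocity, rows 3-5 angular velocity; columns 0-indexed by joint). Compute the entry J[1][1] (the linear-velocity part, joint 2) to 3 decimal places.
axis z_1 = (0.0000,0.0000,1.0000); lever o_n−o_1 = (1.4142,1.4142,3.0000)
cross product → J_v[:, 1] = (-1.4142,1.4142,0.0000)
J_ω[:, 1] = z_1
entry J[1][1] = 1.4142

1.414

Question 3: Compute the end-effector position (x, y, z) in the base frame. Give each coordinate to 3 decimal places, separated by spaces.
after link 1: o_1 = (0.0000, 2.0000, 0.0000)
after link 2: o_2 = (1.4142, 3.4142, 3.0000)

1.414 3.414 3.000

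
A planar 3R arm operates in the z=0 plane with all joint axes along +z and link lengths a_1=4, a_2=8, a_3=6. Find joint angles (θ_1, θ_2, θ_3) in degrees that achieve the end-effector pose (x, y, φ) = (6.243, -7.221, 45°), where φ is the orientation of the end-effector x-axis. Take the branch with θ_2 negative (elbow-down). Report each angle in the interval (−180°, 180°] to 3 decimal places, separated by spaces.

-59.987 -30.016 135.003

wrist centre = target − a_3·(cos φ, sin φ) = (2.0004, -11.4636)
cos θ_2 = (135.4165−4²−8²)/(2·4·8) = 0.8659; θ_2 = -30.0163° (elbow-down)
β = atan2(-11.4636,2.0004) = -80.1018°; ψ = atan2(-4.0020,10.9271) = -20.1150°
θ_1 = β − ψ = -59.9868°
θ_3 = φ − θ_1 − θ_2 = 135.0031° (wrapped to (-180°,180°])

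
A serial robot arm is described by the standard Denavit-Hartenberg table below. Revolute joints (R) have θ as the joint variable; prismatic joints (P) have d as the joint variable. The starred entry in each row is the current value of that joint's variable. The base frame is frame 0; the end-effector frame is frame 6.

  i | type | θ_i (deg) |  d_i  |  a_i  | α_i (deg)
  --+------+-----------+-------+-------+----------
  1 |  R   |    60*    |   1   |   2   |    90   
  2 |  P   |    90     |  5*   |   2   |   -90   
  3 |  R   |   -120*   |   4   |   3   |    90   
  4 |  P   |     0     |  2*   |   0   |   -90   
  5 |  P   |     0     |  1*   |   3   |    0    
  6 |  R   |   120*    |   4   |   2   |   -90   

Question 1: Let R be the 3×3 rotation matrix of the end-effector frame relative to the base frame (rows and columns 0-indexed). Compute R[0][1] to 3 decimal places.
End-effector y-axis (col 1 of R) = (0.5000,0.8660,-0.0000)
R[0][1] = 0.5000

0.500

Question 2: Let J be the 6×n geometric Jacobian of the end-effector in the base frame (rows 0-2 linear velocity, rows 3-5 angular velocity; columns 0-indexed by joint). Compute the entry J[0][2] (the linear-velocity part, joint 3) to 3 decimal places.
2.366

axis z_2 = (-0.5000,-0.8660,0.0000); lever o_n−o_2 = (-0.8660,-9.8923,-2.7321)
cross product → J_v[:, 2] = (2.3660,-1.3660,4.1962)
J_ω[:, 2] = z_2
entry J[0][2] = 2.3660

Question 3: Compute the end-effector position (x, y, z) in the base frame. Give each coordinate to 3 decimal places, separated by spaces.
4.464 -10.660 0.268

after link 1: o_1 = (1.0000, 1.7321, 1.0000)
after link 2: o_2 = (5.3301, -0.7679, 3.0000)
after link 3: o_3 = (5.5801, -5.5311, 1.5000)
after link 4: o_4 = (4.7141, -5.0311, -0.2321)
after link 5: o_5 = (6.4641, -7.1962, -1.7321)
after link 6: o_6 = (4.4641, -10.6603, 0.2679)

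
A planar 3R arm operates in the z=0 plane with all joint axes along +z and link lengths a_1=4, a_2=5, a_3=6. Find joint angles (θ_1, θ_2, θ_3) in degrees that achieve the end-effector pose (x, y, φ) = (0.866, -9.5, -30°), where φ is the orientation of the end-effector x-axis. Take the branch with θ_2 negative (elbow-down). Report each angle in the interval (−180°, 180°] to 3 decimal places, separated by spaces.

wrist centre = target − a_3·(cos φ, sin φ) = (-4.3302, -6.5000)
cos θ_2 = (61.0002−4²−5²)/(2·4·5) = 0.5000; θ_2 = -59.9996° (elbow-down)
β = atan2(-6.5000,-4.3302) = -123.6707°; ψ = atan2(-4.3301,6.5000) = -33.6703°
θ_1 = β − ψ = -90.0004°
θ_3 = φ − θ_1 − θ_2 = 120.0000° (wrapped to (-180°,180°])

-90.000 -60.000 120.000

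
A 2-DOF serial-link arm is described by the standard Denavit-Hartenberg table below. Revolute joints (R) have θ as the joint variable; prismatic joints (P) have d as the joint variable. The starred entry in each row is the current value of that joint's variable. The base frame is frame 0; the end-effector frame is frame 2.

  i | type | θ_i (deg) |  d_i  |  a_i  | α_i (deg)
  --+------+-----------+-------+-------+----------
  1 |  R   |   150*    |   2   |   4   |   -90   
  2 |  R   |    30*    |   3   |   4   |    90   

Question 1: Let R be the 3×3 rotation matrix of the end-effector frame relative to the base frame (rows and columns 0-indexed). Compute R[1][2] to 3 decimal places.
0.250

End-effector z-axis (col 2 of R) = (-0.4330,0.2500,0.8660)
R[1][2] = 0.2500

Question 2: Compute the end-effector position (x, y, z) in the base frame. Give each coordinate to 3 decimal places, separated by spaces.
-7.964 1.134 0.000

after link 1: o_1 = (-3.4641, 2.0000, 2.0000)
after link 2: o_2 = (-7.9641, 1.1340, 0.0000)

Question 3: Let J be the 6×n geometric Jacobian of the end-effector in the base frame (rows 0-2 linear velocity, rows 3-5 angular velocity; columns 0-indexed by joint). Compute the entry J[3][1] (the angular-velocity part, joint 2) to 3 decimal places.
-0.500

axis z_1 = (-0.5000,-0.8660,0.0000); lever o_n−o_1 = (-4.5000,-0.8660,-2.0000)
cross product → J_v[:, 1] = (1.7321,-1.0000,-3.4641)
J_ω[:, 1] = z_1
entry J[3][1] = -0.5000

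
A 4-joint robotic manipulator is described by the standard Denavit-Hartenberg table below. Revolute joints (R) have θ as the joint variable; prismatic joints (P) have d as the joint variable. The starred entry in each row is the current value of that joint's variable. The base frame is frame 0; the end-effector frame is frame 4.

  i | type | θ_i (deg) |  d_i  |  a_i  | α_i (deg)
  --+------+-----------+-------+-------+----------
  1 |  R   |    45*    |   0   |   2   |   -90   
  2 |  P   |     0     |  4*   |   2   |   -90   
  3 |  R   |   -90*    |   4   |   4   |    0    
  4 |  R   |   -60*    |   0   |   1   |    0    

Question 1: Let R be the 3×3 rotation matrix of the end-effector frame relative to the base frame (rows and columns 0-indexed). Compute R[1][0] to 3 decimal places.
End-effector x-axis (col 0 of R) = (-0.9659,-0.2588,0.0000)
R[1][0] = -0.2588

-0.259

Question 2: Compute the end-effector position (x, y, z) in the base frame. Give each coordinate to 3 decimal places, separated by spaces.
after link 1: o_1 = (1.4142, 1.4142, 0.0000)
after link 2: o_2 = (0.0000, 5.6569, 0.0000)
after link 3: o_3 = (-2.8284, 8.4853, -4.0000)
after link 4: o_4 = (-3.7944, 8.2265, -4.0000)

-3.794 8.226 -4.000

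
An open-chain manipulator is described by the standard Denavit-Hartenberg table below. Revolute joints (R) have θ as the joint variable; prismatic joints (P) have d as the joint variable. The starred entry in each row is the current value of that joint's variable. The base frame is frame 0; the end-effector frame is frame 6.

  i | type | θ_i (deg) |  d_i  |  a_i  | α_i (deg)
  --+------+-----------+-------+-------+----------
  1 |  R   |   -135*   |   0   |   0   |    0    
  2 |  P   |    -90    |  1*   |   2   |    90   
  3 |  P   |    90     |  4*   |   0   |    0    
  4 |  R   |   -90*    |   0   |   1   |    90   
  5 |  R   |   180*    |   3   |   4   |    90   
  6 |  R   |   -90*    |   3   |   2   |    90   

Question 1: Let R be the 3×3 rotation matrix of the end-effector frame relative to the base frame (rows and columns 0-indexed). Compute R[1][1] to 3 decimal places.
End-effector y-axis (col 1 of R) = (0.7071,0.7071,0.0000)
R[1][1] = 0.7071

0.707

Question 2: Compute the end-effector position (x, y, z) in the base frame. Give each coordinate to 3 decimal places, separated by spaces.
5.657 4.243 0.000

after link 1: o_1 = (0.0000, 0.0000, 0.0000)
after link 2: o_2 = (-1.4142, 1.4142, 1.0000)
after link 3: o_3 = (1.4142, 4.2426, 1.0000)
after link 4: o_4 = (0.7071, 4.9497, 1.0000)
after link 5: o_5 = (3.5355, 2.1213, -2.0000)
after link 6: o_6 = (5.6569, 4.2426, 0.0000)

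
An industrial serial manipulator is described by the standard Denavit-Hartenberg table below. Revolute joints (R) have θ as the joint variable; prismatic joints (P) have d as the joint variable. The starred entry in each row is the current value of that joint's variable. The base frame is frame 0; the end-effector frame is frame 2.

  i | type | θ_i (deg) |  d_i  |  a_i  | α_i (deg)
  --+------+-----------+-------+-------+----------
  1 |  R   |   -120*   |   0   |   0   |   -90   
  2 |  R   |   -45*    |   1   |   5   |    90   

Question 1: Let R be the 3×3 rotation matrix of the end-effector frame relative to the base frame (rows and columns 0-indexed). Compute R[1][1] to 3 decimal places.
End-effector y-axis (col 1 of R) = (0.8660,-0.5000,0.0000)
R[1][1] = -0.5000

-0.500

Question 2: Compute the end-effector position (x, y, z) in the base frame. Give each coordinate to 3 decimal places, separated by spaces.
-0.902 -3.562 3.536

after link 1: o_1 = (0.0000, 0.0000, 0.0000)
after link 2: o_2 = (-0.9017, -3.5619, 3.5355)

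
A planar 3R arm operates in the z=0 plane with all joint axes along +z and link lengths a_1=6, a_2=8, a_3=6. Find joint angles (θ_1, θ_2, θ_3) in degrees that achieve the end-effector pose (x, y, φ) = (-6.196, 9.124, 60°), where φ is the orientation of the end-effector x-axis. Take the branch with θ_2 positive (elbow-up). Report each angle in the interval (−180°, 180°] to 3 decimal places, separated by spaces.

103.739 90.003 -133.743

wrist centre = target − a_3·(cos φ, sin φ) = (-9.1960, 3.9278)
cos θ_2 = (99.9944−6²−8²)/(2·6·8) = -0.0001; θ_2 = 90.0033° (elbow-up)
β = atan2(3.9278,-9.1960) = 156.8714°; ψ = atan2(8.0000,5.9995) = 53.1322°
θ_1 = β − ψ = 103.7392°
θ_3 = φ − θ_1 − θ_2 = -133.7425° (wrapped to (-180°,180°])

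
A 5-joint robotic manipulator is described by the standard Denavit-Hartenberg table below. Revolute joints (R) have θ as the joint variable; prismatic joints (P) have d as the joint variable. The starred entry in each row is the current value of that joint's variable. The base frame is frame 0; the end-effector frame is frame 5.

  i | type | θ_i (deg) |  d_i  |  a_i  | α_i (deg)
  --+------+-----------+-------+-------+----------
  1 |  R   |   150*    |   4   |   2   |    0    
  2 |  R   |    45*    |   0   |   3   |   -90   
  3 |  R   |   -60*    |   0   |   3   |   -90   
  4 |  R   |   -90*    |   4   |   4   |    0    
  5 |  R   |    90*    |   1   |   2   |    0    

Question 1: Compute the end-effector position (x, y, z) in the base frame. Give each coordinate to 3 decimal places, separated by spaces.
after link 1: o_1 = (-1.7321, 1.0000, 4.0000)
after link 2: o_2 = (-4.6298, 0.2235, 4.0000)
after link 3: o_3 = (-6.0787, -0.1647, 6.5981)
after link 4: o_4 = (-8.3895, -4.9250, 4.5981)
after link 5: o_5 = (-10.1919, -5.4079, 5.8301)

-10.192 -5.408 5.830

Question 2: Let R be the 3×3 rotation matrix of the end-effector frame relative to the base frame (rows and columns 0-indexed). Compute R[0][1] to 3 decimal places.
End-effector y-axis (col 1 of R) = (-0.2588,0.9659,-0.0000)
R[0][1] = -0.2588

-0.259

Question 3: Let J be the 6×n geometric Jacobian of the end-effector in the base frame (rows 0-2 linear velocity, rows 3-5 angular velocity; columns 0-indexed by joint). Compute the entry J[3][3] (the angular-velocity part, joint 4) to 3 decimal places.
-0.837

axis z_3 = (-0.8365,-0.2241,-0.5000); lever o_n−o_3 = (-4.1132,-5.2432,-0.7679)
cross product → J_v[:, 3] = (-2.4495,1.4142,3.4641)
J_ω[:, 3] = z_3
entry J[3][3] = -0.8365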